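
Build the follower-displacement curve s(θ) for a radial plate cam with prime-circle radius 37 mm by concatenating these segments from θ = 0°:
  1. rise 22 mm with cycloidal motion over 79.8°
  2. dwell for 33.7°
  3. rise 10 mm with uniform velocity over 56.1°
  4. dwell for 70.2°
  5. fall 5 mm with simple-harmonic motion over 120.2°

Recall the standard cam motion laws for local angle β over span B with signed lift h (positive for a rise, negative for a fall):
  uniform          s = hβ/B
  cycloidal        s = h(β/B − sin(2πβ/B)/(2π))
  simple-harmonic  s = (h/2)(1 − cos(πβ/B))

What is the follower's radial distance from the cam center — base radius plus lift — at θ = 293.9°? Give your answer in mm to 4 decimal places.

seg 1 [0°–79.8°] cycloidal, h=22: full span → s += 22 → s = 22.0000
seg 2 [79.8°–113.5°] dwell: s stays 22.0000
seg 3 [113.5°–169.6°] uniform, h=10: full span → s += 10 → s = 32.0000
seg 4 [169.6°–239.8°] dwell: s stays 32.0000
seg 5 [239.8°–360°] simple-harmonic, h=-5: θ=293.9° here. β=54.1, B=120.2. -5/2·(1 − cos(π·0.4501)) = -2.1096 → s = 29.8904
radial distance = base radius + s = 37 + 29.8904 = 66.8904

66.8904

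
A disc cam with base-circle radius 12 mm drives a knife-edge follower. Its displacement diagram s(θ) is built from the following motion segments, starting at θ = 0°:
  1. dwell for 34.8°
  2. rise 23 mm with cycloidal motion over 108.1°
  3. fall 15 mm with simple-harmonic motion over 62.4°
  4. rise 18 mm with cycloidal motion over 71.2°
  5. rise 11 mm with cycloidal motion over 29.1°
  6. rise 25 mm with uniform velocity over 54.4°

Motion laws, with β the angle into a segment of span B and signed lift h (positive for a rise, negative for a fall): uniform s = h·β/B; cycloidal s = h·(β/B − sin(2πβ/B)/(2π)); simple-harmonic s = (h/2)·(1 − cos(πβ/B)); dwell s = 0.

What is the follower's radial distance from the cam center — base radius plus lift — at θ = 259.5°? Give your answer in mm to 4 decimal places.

seg 1 [0°–34.8°] dwell: s stays 0.0000
seg 2 [34.8°–142.9°] cycloidal, h=23: full span → s += 23 → s = 23.0000
seg 3 [142.9°–205.3°] simple-harmonic, h=-15: full span → s += -15 → s = 8.0000
seg 4 [205.3°–276.5°] cycloidal, h=18: θ=259.5° here. β=54.2, B=71.2. 18·(0.7612 − sin(2π·0.7612)/(2π)) = 16.5599 → s = 24.5599
radial distance = base radius + s = 12 + 24.5599 = 36.5599

36.5599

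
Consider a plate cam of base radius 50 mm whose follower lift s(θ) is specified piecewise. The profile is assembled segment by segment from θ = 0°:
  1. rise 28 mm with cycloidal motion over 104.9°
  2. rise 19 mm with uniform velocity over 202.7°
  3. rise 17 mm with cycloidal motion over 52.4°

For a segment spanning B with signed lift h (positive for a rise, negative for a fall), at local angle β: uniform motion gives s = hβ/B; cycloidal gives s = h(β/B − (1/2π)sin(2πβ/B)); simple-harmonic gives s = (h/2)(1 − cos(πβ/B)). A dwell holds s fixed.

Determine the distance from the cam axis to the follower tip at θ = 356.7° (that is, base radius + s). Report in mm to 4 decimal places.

seg 1 [0°–104.9°] cycloidal, h=28: full span → s += 28 → s = 28.0000
seg 2 [104.9°–307.6°] uniform, h=19: full span → s += 19 → s = 47.0000
seg 3 [307.6°–360°] cycloidal, h=17: θ=356.7° here. β=49.1, B=52.4. 17·(0.9370 − sin(2π·0.9370)/(2π)) = 16.9723 → s = 63.9723
radial distance = base radius + s = 50 + 63.9723 = 113.9723

113.9723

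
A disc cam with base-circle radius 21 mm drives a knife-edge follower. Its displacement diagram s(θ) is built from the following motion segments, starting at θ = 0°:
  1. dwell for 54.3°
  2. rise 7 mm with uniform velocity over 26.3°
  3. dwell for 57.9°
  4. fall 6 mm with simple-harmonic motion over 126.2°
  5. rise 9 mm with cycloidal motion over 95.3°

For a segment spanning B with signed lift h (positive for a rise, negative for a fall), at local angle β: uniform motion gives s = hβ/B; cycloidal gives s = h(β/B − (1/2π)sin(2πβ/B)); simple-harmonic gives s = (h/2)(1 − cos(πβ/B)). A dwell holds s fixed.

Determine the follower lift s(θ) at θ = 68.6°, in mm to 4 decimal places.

seg 1 [0°–54.3°] dwell: s stays 0.0000
seg 2 [54.3°–80.6°] uniform, h=7: θ=68.6° here. β=14.3, B=26.3. 7·14.3/26.3 = 3.8061 → s = 3.8061

3.8061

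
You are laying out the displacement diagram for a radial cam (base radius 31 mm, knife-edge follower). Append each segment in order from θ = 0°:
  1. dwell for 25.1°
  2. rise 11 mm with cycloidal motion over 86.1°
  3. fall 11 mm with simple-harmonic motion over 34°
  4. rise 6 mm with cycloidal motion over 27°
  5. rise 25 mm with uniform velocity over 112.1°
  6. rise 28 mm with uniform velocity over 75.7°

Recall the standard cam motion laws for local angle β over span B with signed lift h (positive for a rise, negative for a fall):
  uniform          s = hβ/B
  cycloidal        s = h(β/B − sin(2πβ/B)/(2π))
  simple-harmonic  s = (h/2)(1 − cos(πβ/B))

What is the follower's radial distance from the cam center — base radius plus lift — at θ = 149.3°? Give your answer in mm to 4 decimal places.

seg 1 [0°–25.1°] dwell: s stays 0.0000
seg 2 [25.1°–111.2°] cycloidal, h=11: full span → s += 11 → s = 11.0000
seg 3 [111.2°–145.2°] simple-harmonic, h=-11: full span → s += -11 → s = 0.0000
seg 4 [145.2°–172.2°] cycloidal, h=6: θ=149.3° here. β=4.1, B=27. 6·(0.1519 − sin(2π·0.1519)/(2π)) = 0.1321 → s = 0.1321
radial distance = base radius + s = 31 + 0.1321 = 31.1321

31.1321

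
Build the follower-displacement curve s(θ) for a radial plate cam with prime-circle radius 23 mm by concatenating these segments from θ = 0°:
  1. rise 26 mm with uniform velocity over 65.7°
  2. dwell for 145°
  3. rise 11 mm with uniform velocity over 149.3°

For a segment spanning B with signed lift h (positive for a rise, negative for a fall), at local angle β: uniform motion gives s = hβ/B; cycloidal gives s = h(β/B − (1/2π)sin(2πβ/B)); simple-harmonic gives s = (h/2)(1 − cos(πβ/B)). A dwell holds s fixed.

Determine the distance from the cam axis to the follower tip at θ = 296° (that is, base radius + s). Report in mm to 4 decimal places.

seg 1 [0°–65.7°] uniform, h=26: full span → s += 26 → s = 26.0000
seg 2 [65.7°–210.7°] dwell: s stays 26.0000
seg 3 [210.7°–360°] uniform, h=11: θ=296° here. β=85.3, B=149.3. 11·85.3/149.3 = 6.2847 → s = 32.2847
radial distance = base radius + s = 23 + 32.2847 = 55.2847

55.2847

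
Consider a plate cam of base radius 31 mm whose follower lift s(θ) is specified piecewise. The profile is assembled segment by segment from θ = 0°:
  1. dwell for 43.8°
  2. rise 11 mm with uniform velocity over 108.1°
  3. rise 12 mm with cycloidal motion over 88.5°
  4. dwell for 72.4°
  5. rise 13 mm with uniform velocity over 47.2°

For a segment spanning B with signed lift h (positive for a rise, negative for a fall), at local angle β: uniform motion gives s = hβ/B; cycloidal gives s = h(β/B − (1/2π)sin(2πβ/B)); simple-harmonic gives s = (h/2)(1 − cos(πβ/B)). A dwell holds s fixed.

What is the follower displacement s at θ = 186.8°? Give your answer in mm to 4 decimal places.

seg 1 [0°–43.8°] dwell: s stays 0.0000
seg 2 [43.8°–151.9°] uniform, h=11: full span → s += 11 → s = 11.0000
seg 3 [151.9°–240.4°] cycloidal, h=12: θ=186.8° here. β=34.9, B=88.5. 12·(0.3944 − sin(2π·0.3944)/(2π)) = 3.5555 → s = 14.5555

14.5555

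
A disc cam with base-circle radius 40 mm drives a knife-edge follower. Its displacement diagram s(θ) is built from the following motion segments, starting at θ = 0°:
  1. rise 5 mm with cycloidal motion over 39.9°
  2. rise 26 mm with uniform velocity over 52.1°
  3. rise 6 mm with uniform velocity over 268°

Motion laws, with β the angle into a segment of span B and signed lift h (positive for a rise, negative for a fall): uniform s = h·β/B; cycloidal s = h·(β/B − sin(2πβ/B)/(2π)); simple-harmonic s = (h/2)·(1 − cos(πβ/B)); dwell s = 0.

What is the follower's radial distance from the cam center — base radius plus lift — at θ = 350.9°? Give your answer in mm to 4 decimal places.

seg 1 [0°–39.9°] cycloidal, h=5: full span → s += 5 → s = 5.0000
seg 2 [39.9°–92°] uniform, h=26: full span → s += 26 → s = 31.0000
seg 3 [92°–360°] uniform, h=6: θ=350.9° here. β=258.9, B=268. 6·258.9/268 = 5.7963 → s = 36.7963
radial distance = base radius + s = 40 + 36.7963 = 76.7963

76.7963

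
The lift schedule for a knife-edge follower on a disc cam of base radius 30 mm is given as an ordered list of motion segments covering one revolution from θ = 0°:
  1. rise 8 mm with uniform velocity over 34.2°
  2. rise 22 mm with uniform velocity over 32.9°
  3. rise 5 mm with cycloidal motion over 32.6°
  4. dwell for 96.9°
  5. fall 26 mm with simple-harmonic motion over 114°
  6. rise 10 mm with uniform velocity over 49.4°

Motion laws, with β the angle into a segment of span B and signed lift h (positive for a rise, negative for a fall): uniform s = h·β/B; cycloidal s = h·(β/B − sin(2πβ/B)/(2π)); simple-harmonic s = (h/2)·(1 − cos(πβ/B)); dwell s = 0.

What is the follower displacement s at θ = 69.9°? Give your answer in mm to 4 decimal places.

seg 1 [0°–34.2°] uniform, h=8: full span → s += 8 → s = 8.0000
seg 2 [34.2°–67.1°] uniform, h=22: full span → s += 22 → s = 30.0000
seg 3 [67.1°–99.7°] cycloidal, h=5: θ=69.9° here. β=2.8, B=32.6. 5·(0.0859 − sin(2π·0.0859)/(2π)) = 0.0205 → s = 30.0205

30.0205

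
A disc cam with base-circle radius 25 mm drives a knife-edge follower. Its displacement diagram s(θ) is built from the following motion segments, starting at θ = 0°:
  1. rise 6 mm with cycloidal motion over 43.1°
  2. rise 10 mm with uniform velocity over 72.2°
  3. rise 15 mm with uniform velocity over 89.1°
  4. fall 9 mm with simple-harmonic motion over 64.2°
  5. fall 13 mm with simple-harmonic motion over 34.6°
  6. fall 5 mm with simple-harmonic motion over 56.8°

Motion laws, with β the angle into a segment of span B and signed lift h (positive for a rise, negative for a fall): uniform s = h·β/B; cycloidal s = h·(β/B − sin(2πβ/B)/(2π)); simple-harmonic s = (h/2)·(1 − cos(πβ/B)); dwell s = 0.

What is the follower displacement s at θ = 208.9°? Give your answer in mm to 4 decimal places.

seg 1 [0°–43.1°] cycloidal, h=6: full span → s += 6 → s = 6.0000
seg 2 [43.1°–115.3°] uniform, h=10: full span → s += 10 → s = 16.0000
seg 3 [115.3°–204.4°] uniform, h=15: full span → s += 15 → s = 31.0000
seg 4 [204.4°–268.6°] simple-harmonic, h=-9: θ=208.9° here. β=4.5, B=64.2. -9/2·(1 − cos(π·0.0701)) = -0.1087 → s = 30.8913

30.8913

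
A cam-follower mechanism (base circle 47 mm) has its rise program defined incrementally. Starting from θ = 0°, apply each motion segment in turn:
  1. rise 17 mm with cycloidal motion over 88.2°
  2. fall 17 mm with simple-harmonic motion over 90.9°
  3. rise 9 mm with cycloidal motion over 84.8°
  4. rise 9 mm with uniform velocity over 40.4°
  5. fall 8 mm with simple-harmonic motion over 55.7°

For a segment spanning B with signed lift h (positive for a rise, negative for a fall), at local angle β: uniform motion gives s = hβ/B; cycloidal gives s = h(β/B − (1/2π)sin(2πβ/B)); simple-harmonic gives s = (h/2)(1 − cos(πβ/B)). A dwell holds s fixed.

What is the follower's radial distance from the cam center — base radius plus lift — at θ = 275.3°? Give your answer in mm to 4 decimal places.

seg 1 [0°–88.2°] cycloidal, h=17: full span → s += 17 → s = 17.0000
seg 2 [88.2°–179.1°] simple-harmonic, h=-17: full span → s += -17 → s = 0.0000
seg 3 [179.1°–263.9°] cycloidal, h=9: full span → s += 9 → s = 9.0000
seg 4 [263.9°–304.3°] uniform, h=9: θ=275.3° here. β=11.4, B=40.4. 9·11.4/40.4 = 2.5396 → s = 11.5396
radial distance = base radius + s = 47 + 11.5396 = 58.5396

58.5396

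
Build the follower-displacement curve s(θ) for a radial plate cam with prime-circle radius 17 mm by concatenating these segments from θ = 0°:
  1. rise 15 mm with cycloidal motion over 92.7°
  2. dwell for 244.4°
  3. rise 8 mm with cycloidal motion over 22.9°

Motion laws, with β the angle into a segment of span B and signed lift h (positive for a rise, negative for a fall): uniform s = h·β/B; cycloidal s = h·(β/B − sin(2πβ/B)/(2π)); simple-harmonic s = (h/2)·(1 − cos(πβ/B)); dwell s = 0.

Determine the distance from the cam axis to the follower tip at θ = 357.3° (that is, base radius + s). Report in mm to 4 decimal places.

seg 1 [0°–92.7°] cycloidal, h=15: full span → s += 15 → s = 15.0000
seg 2 [92.7°–337.1°] dwell: s stays 15.0000
seg 3 [337.1°–360°] cycloidal, h=8: θ=357.3° here. β=20.2, B=22.9. 8·(0.8821 − sin(2π·0.8821)/(2π)) = 7.9161 → s = 22.9161
radial distance = base radius + s = 17 + 22.9161 = 39.9161

39.9161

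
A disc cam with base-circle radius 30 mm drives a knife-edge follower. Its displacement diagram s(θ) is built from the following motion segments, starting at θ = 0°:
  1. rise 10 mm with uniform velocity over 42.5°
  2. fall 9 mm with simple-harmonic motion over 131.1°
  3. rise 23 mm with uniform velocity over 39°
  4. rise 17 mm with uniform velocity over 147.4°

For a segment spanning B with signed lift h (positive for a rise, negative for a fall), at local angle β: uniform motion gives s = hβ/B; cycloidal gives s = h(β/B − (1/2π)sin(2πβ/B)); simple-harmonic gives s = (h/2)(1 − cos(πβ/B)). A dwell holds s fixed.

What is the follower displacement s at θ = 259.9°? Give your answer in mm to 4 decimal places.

seg 1 [0°–42.5°] uniform, h=10: full span → s += 10 → s = 10.0000
seg 2 [42.5°–173.6°] simple-harmonic, h=-9: full span → s += -9 → s = 1.0000
seg 3 [173.6°–212.6°] uniform, h=23: full span → s += 23 → s = 24.0000
seg 4 [212.6°–360°] uniform, h=17: θ=259.9° here. β=47.3, B=147.4. 17·47.3/147.4 = 5.4552 → s = 29.4552

29.4552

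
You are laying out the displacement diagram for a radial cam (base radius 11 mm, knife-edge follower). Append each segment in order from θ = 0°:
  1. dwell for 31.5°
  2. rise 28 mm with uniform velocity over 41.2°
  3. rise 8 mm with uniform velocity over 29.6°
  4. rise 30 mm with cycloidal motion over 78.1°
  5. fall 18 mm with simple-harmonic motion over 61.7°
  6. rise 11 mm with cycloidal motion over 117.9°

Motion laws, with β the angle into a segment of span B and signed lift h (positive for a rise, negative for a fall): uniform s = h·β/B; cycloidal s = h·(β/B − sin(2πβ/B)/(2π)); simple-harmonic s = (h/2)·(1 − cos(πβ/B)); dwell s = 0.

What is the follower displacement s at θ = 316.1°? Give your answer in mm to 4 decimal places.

seg 1 [0°–31.5°] dwell: s stays 0.0000
seg 2 [31.5°–72.7°] uniform, h=28: full span → s += 28 → s = 28.0000
seg 3 [72.7°–102.3°] uniform, h=8: full span → s += 8 → s = 36.0000
seg 4 [102.3°–180.4°] cycloidal, h=30: full span → s += 30 → s = 66.0000
seg 5 [180.4°–242.1°] simple-harmonic, h=-18: full span → s += -18 → s = 48.0000
seg 6 [242.1°–360°] cycloidal, h=11: θ=316.1° here. β=74, B=117.9. 11·(0.6277 − sin(2π·0.6277)/(2π)) = 8.1625 → s = 56.1625

56.1625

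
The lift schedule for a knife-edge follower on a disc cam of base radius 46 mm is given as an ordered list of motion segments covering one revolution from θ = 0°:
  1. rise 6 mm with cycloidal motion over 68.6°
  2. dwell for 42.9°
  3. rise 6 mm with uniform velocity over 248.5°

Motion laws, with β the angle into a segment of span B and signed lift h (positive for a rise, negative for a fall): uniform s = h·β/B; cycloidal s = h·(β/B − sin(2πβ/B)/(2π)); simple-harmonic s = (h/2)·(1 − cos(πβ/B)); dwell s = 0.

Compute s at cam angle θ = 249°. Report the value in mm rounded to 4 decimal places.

seg 1 [0°–68.6°] cycloidal, h=6: full span → s += 6 → s = 6.0000
seg 2 [68.6°–111.5°] dwell: s stays 6.0000
seg 3 [111.5°–360°] uniform, h=6: θ=249° here. β=137.5, B=248.5. 6·137.5/248.5 = 3.3199 → s = 9.3199

9.3199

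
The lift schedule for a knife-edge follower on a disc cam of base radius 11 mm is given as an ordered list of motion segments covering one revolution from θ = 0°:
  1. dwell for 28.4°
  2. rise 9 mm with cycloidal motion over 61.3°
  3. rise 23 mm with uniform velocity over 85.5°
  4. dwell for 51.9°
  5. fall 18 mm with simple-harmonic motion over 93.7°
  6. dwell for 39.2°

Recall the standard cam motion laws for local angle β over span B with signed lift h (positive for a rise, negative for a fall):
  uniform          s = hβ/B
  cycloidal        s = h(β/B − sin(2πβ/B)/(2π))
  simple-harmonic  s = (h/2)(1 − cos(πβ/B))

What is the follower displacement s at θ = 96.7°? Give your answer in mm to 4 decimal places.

seg 1 [0°–28.4°] dwell: s stays 0.0000
seg 2 [28.4°–89.7°] cycloidal, h=9: full span → s += 9 → s = 9.0000
seg 3 [89.7°–175.2°] uniform, h=23: θ=96.7° here. β=7, B=85.5. 23·7/85.5 = 1.8830 → s = 10.8830

10.8830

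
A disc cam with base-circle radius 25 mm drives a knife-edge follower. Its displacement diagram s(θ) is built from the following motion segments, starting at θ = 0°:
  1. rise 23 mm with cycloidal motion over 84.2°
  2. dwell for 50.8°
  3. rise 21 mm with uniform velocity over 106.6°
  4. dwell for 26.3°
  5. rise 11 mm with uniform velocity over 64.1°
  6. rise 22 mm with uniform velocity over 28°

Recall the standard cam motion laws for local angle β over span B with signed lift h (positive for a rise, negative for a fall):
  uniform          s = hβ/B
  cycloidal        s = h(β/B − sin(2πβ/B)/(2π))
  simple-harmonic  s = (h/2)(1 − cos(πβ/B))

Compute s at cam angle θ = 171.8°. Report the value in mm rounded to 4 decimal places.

seg 1 [0°–84.2°] cycloidal, h=23: full span → s += 23 → s = 23.0000
seg 2 [84.2°–135°] dwell: s stays 23.0000
seg 3 [135°–241.6°] uniform, h=21: θ=171.8° here. β=36.8, B=106.6. 21·36.8/106.6 = 7.2495 → s = 30.2495

30.2495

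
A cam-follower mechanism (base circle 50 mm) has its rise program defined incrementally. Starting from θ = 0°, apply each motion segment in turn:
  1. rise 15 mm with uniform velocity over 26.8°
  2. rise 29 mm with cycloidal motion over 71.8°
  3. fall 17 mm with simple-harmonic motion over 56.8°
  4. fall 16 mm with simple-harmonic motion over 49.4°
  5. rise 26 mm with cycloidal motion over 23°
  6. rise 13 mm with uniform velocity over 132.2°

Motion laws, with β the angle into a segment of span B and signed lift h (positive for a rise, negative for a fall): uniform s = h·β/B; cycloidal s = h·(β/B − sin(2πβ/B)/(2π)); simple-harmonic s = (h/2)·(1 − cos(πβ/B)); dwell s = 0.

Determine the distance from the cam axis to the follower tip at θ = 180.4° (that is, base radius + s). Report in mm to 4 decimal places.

seg 1 [0°–26.8°] uniform, h=15: full span → s += 15 → s = 15.0000
seg 2 [26.8°–98.6°] cycloidal, h=29: full span → s += 29 → s = 44.0000
seg 3 [98.6°–155.4°] simple-harmonic, h=-17: full span → s += -17 → s = 27.0000
seg 4 [155.4°–204.8°] simple-harmonic, h=-16: θ=180.4° here. β=25, B=49.4. -16/2·(1 − cos(π·0.5061)) = -8.1526 → s = 18.8474
radial distance = base radius + s = 50 + 18.8474 = 68.8474

68.8474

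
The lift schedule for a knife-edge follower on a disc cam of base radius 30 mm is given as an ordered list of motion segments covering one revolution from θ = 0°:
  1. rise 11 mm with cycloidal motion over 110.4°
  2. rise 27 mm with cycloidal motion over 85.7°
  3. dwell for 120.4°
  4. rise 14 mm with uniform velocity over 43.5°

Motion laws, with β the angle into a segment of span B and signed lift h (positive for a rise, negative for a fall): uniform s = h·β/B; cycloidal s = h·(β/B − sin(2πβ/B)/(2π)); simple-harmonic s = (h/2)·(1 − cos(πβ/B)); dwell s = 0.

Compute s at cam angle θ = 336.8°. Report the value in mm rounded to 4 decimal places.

seg 1 [0°–110.4°] cycloidal, h=11: full span → s += 11 → s = 11.0000
seg 2 [110.4°–196.1°] cycloidal, h=27: full span → s += 27 → s = 38.0000
seg 3 [196.1°–316.5°] dwell: s stays 38.0000
seg 4 [316.5°–360°] uniform, h=14: θ=336.8° here. β=20.3, B=43.5. 14·20.3/43.5 = 6.5333 → s = 44.5333

44.5333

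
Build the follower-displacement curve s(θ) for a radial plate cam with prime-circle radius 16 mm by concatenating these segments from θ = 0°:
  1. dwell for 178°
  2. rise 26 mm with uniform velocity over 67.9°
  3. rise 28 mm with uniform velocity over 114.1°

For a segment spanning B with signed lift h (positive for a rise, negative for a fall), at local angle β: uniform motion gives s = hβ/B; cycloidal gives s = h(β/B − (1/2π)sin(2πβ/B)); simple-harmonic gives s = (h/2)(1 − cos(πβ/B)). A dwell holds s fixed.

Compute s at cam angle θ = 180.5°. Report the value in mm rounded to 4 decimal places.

seg 1 [0°–178°] dwell: s stays 0.0000
seg 2 [178°–245.9°] uniform, h=26: θ=180.5° here. β=2.5, B=67.9. 26·2.5/67.9 = 0.9573 → s = 0.9573

0.9573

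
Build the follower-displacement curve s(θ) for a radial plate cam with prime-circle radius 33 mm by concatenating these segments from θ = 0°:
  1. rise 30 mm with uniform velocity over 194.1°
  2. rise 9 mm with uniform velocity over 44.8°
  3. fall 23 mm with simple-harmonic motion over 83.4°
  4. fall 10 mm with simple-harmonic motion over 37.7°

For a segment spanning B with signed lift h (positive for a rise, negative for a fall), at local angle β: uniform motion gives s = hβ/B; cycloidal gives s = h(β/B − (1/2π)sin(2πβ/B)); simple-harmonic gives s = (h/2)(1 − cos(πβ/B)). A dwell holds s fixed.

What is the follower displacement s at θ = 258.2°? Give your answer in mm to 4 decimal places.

seg 1 [0°–194.1°] uniform, h=30: full span → s += 30 → s = 30.0000
seg 2 [194.1°–238.9°] uniform, h=9: full span → s += 9 → s = 39.0000
seg 3 [238.9°–322.3°] simple-harmonic, h=-23: θ=258.2° here. β=19.3, B=83.4. -23/2·(1 − cos(π·0.2314)) = -2.9076 → s = 36.0924

36.0924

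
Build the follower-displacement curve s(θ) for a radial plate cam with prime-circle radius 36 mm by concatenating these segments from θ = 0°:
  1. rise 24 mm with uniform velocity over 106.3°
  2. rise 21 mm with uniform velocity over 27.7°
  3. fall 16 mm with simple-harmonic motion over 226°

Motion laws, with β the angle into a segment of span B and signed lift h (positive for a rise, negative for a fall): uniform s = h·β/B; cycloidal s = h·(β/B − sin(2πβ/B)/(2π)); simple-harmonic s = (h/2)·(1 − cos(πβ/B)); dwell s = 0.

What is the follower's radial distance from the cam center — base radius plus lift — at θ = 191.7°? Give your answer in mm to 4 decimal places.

seg 1 [0°–106.3°] uniform, h=24: full span → s += 24 → s = 24.0000
seg 2 [106.3°–134°] uniform, h=21: full span → s += 21 → s = 45.0000
seg 3 [134°–360°] simple-harmonic, h=-16: θ=191.7° here. β=57.7, B=226. -16/2·(1 − cos(π·0.2553)) = -2.4383 → s = 42.5617
radial distance = base radius + s = 36 + 42.5617 = 78.5617

78.5617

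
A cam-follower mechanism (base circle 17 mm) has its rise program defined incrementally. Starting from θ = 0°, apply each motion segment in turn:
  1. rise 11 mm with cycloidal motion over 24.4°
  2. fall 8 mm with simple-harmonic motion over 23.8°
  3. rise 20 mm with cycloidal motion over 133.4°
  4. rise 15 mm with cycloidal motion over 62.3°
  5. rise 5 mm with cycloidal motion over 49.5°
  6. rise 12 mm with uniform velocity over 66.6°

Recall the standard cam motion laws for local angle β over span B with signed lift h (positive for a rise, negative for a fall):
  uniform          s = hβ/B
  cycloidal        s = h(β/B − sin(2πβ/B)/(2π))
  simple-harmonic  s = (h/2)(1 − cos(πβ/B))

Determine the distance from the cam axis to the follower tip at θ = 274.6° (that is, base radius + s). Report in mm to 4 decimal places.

seg 1 [0°–24.4°] cycloidal, h=11: full span → s += 11 → s = 11.0000
seg 2 [24.4°–48.2°] simple-harmonic, h=-8: full span → s += -8 → s = 3.0000
seg 3 [48.2°–181.6°] cycloidal, h=20: full span → s += 20 → s = 23.0000
seg 4 [181.6°–243.9°] cycloidal, h=15: full span → s += 15 → s = 38.0000
seg 5 [243.9°–293.4°] cycloidal, h=5: θ=274.6° here. β=30.7, B=49.5. 5·(0.6202 − sin(2π·0.6202)/(2π)) = 3.6465 → s = 41.6465
radial distance = base radius + s = 17 + 41.6465 = 58.6465

58.6465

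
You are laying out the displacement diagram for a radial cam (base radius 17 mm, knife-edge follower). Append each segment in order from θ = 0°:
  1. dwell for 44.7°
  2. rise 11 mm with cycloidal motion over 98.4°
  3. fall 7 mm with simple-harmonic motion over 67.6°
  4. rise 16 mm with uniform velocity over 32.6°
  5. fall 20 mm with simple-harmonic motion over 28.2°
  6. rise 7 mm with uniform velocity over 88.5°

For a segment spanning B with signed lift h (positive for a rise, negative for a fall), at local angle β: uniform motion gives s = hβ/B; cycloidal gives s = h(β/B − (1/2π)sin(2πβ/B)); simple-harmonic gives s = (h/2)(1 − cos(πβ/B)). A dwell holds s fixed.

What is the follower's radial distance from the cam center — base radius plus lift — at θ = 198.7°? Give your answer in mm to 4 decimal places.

seg 1 [0°–44.7°] dwell: s stays 0.0000
seg 2 [44.7°–143.1°] cycloidal, h=11: full span → s += 11 → s = 11.0000
seg 3 [143.1°–210.7°] simple-harmonic, h=-7: θ=198.7° here. β=55.6, B=67.6. -7/2·(1 − cos(π·0.8225)) = -6.4697 → s = 4.5303
radial distance = base radius + s = 17 + 4.5303 = 21.5303

21.5303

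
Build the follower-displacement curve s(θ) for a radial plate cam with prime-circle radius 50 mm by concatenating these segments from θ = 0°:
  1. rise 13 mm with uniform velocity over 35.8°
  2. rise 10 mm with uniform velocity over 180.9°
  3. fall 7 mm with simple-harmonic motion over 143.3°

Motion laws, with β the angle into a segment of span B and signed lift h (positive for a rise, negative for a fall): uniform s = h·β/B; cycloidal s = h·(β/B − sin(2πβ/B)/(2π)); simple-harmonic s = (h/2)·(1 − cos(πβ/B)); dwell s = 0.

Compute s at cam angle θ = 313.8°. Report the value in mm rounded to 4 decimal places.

seg 1 [0°–35.8°] uniform, h=13: full span → s += 13 → s = 13.0000
seg 2 [35.8°–216.7°] uniform, h=10: full span → s += 10 → s = 23.0000
seg 3 [216.7°–360°] simple-harmonic, h=-7: θ=313.8° here. β=97.1, B=143.3. -7/2·(1 − cos(π·0.6776)) = -5.3531 → s = 17.6469

17.6469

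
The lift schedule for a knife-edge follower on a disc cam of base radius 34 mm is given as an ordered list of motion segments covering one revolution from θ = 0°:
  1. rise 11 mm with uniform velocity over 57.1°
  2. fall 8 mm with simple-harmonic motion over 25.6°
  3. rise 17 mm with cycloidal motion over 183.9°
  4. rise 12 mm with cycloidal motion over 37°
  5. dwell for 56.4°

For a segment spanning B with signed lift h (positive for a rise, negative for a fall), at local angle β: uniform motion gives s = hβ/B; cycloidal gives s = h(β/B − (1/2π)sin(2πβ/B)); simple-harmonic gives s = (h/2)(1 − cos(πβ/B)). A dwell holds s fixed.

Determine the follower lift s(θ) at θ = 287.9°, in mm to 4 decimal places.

seg 1 [0°–57.1°] uniform, h=11: full span → s += 11 → s = 11.0000
seg 2 [57.1°–82.7°] simple-harmonic, h=-8: full span → s += -8 → s = 3.0000
seg 3 [82.7°–266.6°] cycloidal, h=17: full span → s += 17 → s = 20.0000
seg 4 [266.6°–303.6°] cycloidal, h=12: θ=287.9° here. β=21.3, B=37. 12·(0.5757 − sin(2π·0.5757)/(2π)) = 7.7824 → s = 27.7824

27.7824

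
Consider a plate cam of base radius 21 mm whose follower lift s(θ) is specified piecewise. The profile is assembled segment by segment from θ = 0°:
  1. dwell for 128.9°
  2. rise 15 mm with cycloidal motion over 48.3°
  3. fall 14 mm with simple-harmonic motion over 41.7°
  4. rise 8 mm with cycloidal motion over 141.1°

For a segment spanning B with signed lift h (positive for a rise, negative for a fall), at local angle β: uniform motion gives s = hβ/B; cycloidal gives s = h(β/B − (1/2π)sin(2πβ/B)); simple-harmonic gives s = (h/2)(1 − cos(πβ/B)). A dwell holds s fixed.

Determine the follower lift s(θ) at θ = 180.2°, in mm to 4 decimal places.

seg 1 [0°–128.9°] dwell: s stays 0.0000
seg 2 [128.9°–177.2°] cycloidal, h=15: full span → s += 15 → s = 15.0000
seg 3 [177.2°–218.9°] simple-harmonic, h=-14: θ=180.2° here. β=3, B=41.7. -14/2·(1 − cos(π·0.0719)) = -0.1780 → s = 14.8220

14.8220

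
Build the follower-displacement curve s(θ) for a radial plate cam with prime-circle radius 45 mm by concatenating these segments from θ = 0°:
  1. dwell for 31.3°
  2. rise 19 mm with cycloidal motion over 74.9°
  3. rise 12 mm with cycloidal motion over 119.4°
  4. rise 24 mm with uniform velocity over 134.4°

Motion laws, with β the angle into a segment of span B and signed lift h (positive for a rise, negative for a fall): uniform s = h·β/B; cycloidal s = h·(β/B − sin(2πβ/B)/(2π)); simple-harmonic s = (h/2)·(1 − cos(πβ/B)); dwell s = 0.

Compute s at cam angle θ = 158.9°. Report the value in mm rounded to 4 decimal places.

seg 1 [0°–31.3°] dwell: s stays 0.0000
seg 2 [31.3°–106.2°] cycloidal, h=19: full span → s += 19 → s = 19.0000
seg 3 [106.2°–225.6°] cycloidal, h=12: θ=158.9° here. β=52.7, B=119.4. 12·(0.4414 − sin(2π·0.4414)/(2π)) = 4.6088 → s = 23.6088

23.6088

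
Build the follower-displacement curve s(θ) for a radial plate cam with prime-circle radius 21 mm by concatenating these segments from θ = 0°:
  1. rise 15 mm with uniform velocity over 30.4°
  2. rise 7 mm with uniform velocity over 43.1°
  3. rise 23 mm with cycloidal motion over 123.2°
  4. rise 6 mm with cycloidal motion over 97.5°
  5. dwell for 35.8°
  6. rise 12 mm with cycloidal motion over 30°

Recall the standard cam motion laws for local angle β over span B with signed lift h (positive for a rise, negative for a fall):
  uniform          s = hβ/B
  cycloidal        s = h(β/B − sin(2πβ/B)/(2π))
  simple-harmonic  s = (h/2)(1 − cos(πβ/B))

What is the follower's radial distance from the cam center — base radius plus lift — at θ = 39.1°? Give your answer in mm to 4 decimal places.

seg 1 [0°–30.4°] uniform, h=15: full span → s += 15 → s = 15.0000
seg 2 [30.4°–73.5°] uniform, h=7: θ=39.1° here. β=8.7, B=43.1. 7·8.7/43.1 = 1.4130 → s = 16.4130
radial distance = base radius + s = 21 + 16.4130 = 37.4130

37.4130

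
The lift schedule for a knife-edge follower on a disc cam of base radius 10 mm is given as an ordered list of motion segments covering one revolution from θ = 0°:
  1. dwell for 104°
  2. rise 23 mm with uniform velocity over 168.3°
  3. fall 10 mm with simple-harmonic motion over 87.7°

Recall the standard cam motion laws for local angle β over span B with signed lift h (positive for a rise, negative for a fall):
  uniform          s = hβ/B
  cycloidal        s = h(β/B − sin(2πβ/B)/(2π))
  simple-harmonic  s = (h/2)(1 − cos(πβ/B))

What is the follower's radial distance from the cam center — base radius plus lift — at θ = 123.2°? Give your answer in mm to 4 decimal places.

seg 1 [0°–104°] dwell: s stays 0.0000
seg 2 [104°–272.3°] uniform, h=23: θ=123.2° here. β=19.2, B=168.3. 23·19.2/168.3 = 2.6239 → s = 2.6239
radial distance = base radius + s = 10 + 2.6239 = 12.6239

12.6239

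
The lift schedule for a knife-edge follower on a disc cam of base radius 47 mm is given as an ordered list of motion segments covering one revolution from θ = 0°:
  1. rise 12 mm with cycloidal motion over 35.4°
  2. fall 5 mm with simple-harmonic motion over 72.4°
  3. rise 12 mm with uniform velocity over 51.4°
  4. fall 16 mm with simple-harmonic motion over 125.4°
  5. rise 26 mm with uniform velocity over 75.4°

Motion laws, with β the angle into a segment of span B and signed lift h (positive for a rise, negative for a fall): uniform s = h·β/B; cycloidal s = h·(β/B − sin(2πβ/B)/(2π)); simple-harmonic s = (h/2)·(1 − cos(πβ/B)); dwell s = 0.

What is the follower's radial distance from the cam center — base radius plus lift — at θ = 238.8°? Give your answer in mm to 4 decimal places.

seg 1 [0°–35.4°] cycloidal, h=12: full span → s += 12 → s = 12.0000
seg 2 [35.4°–107.8°] simple-harmonic, h=-5: full span → s += -5 → s = 7.0000
seg 3 [107.8°–159.2°] uniform, h=12: full span → s += 12 → s = 19.0000
seg 4 [159.2°–284.6°] simple-harmonic, h=-16: θ=238.8° here. β=79.6, B=125.4. -16/2·(1 − cos(π·0.6348)) = -11.2868 → s = 7.7132
radial distance = base radius + s = 47 + 7.7132 = 54.7132

54.7132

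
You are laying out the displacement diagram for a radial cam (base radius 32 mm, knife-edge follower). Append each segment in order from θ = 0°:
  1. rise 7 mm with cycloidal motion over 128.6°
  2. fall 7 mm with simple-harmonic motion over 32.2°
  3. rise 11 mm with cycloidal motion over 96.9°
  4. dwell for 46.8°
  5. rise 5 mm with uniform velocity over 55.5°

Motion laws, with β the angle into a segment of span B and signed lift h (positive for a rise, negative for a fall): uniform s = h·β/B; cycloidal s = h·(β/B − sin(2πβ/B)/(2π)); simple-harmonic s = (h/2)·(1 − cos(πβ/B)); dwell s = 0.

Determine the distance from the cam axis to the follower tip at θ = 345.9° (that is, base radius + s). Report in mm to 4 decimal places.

seg 1 [0°–128.6°] cycloidal, h=7: full span → s += 7 → s = 7.0000
seg 2 [128.6°–160.8°] simple-harmonic, h=-7: full span → s += -7 → s = 0.0000
seg 3 [160.8°–257.7°] cycloidal, h=11: full span → s += 11 → s = 11.0000
seg 4 [257.7°–304.5°] dwell: s stays 11.0000
seg 5 [304.5°–360°] uniform, h=5: θ=345.9° here. β=41.4, B=55.5. 5·41.4/55.5 = 3.7297 → s = 14.7297
radial distance = base radius + s = 32 + 14.7297 = 46.7297

46.7297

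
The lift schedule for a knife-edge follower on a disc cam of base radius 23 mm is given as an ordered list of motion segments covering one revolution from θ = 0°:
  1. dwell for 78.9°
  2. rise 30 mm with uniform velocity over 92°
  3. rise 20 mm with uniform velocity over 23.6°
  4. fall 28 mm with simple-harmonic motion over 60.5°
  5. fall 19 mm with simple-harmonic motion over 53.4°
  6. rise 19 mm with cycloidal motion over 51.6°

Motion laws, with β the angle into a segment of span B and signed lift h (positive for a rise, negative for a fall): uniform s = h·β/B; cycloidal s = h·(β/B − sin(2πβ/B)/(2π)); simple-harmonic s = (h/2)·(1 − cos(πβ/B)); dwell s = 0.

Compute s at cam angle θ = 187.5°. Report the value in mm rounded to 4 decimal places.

seg 1 [0°–78.9°] dwell: s stays 0.0000
seg 2 [78.9°–170.9°] uniform, h=30: full span → s += 30 → s = 30.0000
seg 3 [170.9°–194.5°] uniform, h=20: θ=187.5° here. β=16.6, B=23.6. 20·16.6/23.6 = 14.0678 → s = 44.0678

44.0678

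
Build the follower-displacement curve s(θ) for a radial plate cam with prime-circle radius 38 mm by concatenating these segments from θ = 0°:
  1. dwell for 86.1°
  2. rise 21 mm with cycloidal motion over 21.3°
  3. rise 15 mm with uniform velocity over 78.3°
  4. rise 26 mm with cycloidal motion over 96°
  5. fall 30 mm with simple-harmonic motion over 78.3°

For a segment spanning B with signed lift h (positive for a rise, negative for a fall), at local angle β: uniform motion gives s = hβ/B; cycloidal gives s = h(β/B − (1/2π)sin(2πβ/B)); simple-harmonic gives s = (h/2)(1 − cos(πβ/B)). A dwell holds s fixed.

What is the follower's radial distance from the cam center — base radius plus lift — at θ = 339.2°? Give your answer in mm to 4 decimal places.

seg 1 [0°–86.1°] dwell: s stays 0.0000
seg 2 [86.1°–107.4°] cycloidal, h=21: full span → s += 21 → s = 21.0000
seg 3 [107.4°–185.7°] uniform, h=15: full span → s += 15 → s = 36.0000
seg 4 [185.7°–281.7°] cycloidal, h=26: full span → s += 26 → s = 62.0000
seg 5 [281.7°–360°] simple-harmonic, h=-30: θ=339.2° here. β=57.5, B=78.3. -30/2·(1 − cos(π·0.7344)) = -25.0727 → s = 36.9273
radial distance = base radius + s = 38 + 36.9273 = 74.9273

74.9273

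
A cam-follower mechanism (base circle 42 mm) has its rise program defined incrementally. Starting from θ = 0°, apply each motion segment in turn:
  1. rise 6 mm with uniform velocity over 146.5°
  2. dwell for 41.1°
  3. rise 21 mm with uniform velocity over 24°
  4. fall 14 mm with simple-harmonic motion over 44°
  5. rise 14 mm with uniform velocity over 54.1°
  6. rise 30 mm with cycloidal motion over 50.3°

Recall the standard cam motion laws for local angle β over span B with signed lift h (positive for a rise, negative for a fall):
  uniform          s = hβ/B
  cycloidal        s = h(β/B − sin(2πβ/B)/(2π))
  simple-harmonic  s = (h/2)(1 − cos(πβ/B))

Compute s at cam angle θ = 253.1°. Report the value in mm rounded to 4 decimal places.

seg 1 [0°–146.5°] uniform, h=6: full span → s += 6 → s = 6.0000
seg 2 [146.5°–187.6°] dwell: s stays 6.0000
seg 3 [187.6°–211.6°] uniform, h=21: full span → s += 21 → s = 27.0000
seg 4 [211.6°–255.6°] simple-harmonic, h=-14: θ=253.1° here. β=41.5, B=44. -14/2·(1 − cos(π·0.9432)) = -13.8888 → s = 13.1112

13.1112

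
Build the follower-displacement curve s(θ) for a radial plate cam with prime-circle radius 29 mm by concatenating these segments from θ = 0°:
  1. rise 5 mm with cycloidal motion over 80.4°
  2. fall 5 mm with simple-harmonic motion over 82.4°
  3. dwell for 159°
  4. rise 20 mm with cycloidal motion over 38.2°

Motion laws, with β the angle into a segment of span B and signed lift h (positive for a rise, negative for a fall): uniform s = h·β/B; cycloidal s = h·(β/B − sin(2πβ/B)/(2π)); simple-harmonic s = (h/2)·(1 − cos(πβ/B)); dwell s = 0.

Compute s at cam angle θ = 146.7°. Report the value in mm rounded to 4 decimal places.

seg 1 [0°–80.4°] cycloidal, h=5: full span → s += 5 → s = 5.0000
seg 2 [80.4°–162.8°] simple-harmonic, h=-5: θ=146.7° here. β=66.3, B=82.4. -5/2·(1 − cos(π·0.8046)) = -4.5436 → s = 0.4564

0.4564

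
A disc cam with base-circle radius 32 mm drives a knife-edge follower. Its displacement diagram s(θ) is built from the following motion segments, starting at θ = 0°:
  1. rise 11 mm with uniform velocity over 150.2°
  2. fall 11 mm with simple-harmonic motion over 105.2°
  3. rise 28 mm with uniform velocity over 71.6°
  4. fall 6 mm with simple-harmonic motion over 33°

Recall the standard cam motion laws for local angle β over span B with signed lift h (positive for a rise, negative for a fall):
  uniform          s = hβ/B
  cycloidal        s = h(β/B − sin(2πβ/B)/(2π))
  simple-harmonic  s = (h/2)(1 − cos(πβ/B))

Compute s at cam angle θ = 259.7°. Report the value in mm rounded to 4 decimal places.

seg 1 [0°–150.2°] uniform, h=11: full span → s += 11 → s = 11.0000
seg 2 [150.2°–255.4°] simple-harmonic, h=-11: full span → s += -11 → s = 0.0000
seg 3 [255.4°–327°] uniform, h=28: θ=259.7° here. β=4.3, B=71.6. 28·4.3/71.6 = 1.6816 → s = 1.6816

1.6816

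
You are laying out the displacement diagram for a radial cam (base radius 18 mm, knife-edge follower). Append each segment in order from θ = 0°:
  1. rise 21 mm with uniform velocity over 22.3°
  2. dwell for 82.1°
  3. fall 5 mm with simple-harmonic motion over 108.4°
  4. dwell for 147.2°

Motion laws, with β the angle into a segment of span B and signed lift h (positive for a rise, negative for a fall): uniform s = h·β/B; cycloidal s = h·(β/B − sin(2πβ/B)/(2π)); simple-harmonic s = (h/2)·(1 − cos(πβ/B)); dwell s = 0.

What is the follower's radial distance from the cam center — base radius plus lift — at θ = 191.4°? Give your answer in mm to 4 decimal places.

seg 1 [0°–22.3°] uniform, h=21: full span → s += 21 → s = 21.0000
seg 2 [22.3°–104.4°] dwell: s stays 21.0000
seg 3 [104.4°–212.8°] simple-harmonic, h=-5: θ=191.4° here. β=87, B=108.4. -5/2·(1 − cos(π·0.8026)) = -4.5344 → s = 16.4656
radial distance = base radius + s = 18 + 16.4656 = 34.4656

34.4656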